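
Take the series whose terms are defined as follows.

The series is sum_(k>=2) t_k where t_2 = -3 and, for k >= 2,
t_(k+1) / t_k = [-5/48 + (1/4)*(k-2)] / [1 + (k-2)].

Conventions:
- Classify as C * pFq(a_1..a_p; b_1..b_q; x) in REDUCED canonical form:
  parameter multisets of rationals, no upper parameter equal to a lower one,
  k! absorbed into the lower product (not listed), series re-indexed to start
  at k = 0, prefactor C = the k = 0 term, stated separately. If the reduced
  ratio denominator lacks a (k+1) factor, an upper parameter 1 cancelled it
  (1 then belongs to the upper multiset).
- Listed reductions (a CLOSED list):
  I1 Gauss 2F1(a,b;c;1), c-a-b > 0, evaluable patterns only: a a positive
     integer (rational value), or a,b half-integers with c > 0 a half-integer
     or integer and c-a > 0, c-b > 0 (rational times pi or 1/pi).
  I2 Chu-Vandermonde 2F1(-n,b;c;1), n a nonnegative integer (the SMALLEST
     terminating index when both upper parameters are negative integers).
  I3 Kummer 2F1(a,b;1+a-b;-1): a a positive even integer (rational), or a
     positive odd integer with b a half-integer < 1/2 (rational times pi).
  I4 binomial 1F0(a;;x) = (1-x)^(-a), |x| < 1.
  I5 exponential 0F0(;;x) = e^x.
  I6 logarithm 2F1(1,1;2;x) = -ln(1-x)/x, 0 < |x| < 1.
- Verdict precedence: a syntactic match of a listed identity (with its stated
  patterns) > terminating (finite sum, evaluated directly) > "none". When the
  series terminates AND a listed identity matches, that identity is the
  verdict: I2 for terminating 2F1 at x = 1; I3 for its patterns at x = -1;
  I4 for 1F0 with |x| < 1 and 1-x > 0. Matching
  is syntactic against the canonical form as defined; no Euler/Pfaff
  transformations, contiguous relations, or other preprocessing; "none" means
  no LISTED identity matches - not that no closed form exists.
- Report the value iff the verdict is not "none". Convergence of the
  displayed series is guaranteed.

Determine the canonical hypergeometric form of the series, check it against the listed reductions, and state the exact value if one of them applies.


Canonical form: C = -3 times 1F0 with upper {-5/12}, lower {-}, x = 1/4. Verdict: the binomial series (I4) matches (the 1F0 binomial series: exponent 5/12, x = 1/4). Its exact value is (-3) * (3/4)^(5/12).

Key step: with t_0 = -3, factor the ratio over Q (C = -3, x = 1/4): negated roots = parameters.
Consecutive-term ratio: r(k) = (1/4) * (k-5/12) / [(k+1)] - rational in k. x = (1/4); t_0 = -3; negate the roots.


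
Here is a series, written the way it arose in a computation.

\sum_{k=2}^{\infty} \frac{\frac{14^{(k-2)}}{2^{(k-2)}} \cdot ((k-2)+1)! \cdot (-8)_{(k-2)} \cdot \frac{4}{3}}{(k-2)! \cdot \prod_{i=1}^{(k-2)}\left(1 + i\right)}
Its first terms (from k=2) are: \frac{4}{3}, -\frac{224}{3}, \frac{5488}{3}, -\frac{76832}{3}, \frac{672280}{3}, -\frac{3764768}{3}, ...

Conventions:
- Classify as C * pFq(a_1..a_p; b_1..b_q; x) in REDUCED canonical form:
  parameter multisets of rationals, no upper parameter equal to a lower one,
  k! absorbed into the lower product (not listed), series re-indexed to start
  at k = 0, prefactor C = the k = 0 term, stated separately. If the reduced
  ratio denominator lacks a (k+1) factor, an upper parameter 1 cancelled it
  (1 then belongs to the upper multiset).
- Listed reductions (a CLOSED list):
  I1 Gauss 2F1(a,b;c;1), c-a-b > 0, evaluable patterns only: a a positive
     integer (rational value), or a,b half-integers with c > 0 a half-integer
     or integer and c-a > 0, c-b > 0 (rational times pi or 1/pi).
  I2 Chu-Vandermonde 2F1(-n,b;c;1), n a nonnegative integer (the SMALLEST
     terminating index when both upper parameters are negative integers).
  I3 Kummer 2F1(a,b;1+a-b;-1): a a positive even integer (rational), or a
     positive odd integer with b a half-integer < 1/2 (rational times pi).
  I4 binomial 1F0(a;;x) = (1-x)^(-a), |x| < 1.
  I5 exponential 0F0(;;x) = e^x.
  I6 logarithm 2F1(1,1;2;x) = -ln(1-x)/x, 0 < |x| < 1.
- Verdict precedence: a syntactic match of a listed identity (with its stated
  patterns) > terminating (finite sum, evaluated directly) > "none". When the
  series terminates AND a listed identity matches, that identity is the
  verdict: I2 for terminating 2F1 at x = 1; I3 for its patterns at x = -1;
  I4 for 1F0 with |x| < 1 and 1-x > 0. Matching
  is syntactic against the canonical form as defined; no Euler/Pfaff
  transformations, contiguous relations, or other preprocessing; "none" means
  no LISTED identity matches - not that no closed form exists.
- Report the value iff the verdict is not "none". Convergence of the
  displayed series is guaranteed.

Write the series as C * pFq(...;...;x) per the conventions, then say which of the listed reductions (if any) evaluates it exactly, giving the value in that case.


x = 7 here; the reduced form reads 1F0, upper {-8}, lower {-}, C = \frac{4}{3}. Verdict: terminating - no listed pattern fits, but -8 in the upper list cuts the series at k = 8; direct evaluation. Its exact value is 2239488.

The tell: t_0 = \frac{4}{3} here, and the factorial ratio (prefactor 4/3) (k+a-1)!/(a-1)! is a rising factorial (a)_k.
Consecutive-term ratio: r(k) = 7 * (k-8) / [(k+1)] ; factor over Q: parameters, x = 7, and C = \frac{4}{3}.


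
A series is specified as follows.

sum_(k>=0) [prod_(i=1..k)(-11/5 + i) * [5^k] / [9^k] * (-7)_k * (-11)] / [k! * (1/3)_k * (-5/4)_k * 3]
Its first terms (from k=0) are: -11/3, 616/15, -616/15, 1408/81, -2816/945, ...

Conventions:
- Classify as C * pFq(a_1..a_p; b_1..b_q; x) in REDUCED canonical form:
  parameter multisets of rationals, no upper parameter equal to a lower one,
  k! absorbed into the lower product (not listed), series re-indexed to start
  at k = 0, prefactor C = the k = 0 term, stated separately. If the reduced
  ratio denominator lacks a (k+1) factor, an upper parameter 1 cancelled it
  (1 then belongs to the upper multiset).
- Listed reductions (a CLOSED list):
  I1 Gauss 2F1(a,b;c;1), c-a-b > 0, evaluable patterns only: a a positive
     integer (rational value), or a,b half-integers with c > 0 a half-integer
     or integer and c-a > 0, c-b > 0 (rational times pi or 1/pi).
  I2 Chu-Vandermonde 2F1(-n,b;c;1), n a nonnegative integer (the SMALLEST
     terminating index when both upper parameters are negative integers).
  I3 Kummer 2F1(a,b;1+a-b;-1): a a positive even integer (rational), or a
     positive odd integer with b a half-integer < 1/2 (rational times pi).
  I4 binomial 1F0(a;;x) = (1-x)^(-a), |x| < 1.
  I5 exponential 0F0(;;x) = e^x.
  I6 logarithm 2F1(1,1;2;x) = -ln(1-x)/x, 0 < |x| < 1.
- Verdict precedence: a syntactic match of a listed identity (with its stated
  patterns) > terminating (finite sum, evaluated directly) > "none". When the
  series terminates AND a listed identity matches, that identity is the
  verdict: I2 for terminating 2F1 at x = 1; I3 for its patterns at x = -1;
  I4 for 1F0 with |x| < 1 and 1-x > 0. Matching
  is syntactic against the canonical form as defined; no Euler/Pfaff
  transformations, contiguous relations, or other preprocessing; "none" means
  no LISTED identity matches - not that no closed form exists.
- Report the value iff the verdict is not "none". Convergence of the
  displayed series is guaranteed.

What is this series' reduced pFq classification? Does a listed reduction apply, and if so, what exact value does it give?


With C = -11/3: the canonical form is 2F2(-7, -6/5; -5/4, 1/3; 5/9). Verdict: terminating. (-7)_k vanishes past k = 7, leaving a 8-term sum, computed directly. Exact value: 69081227/6302205.

Key observation: from the first term -11/3: the two geometric factors (C = -11/3) combine into one argument.
Adjacent-term ratio: r(k) = (5/9) * (k-7) (k-6/5) / [(k-5/4) (k+1/3) (k+1)] - poly over poly, x = (5/9) from leading terms; C = -11/3 at k = 0.


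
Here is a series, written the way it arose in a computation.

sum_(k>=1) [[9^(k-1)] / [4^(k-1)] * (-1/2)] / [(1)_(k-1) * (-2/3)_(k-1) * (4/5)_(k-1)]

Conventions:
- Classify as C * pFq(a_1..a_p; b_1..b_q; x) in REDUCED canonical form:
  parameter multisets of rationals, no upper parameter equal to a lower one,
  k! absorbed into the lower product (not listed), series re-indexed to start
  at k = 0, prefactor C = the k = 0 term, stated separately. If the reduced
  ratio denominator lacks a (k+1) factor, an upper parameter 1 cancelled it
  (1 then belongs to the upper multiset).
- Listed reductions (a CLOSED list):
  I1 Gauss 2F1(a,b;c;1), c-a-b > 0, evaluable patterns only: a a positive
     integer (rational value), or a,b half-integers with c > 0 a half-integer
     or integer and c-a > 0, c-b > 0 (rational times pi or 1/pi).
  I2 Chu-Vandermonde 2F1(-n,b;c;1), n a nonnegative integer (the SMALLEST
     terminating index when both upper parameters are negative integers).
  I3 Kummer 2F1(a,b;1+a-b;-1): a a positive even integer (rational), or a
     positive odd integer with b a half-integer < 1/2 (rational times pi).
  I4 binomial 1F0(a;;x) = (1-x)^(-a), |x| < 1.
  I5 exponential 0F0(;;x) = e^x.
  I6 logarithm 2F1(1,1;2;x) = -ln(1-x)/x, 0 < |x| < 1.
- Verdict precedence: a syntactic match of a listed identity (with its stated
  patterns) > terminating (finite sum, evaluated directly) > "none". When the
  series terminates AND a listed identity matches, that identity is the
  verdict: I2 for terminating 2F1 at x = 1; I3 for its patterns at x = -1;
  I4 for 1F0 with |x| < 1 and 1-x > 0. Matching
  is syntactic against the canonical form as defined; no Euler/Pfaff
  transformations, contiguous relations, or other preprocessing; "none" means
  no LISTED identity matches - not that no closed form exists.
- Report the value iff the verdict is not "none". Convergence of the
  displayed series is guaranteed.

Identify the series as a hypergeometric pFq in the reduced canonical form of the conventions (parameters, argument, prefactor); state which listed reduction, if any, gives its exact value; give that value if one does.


Key step: t_0 being -1/2, the two geometric factors (C = -1/2) combine into one argument.
Ratio: r(k) = (9/4) * 1 / [(k-2/3) (k+4/5) (k+1)] - rational; roots negated = parameters, x = (9/4), C = -1/2.

Prefactor -1/2, argument 9/4: 0F2 with upper {-} over lower {-2/3, 4/5}. Verdict: none. No listed pattern accepts 0F2(-; -2/3, 4/5; 9/4).


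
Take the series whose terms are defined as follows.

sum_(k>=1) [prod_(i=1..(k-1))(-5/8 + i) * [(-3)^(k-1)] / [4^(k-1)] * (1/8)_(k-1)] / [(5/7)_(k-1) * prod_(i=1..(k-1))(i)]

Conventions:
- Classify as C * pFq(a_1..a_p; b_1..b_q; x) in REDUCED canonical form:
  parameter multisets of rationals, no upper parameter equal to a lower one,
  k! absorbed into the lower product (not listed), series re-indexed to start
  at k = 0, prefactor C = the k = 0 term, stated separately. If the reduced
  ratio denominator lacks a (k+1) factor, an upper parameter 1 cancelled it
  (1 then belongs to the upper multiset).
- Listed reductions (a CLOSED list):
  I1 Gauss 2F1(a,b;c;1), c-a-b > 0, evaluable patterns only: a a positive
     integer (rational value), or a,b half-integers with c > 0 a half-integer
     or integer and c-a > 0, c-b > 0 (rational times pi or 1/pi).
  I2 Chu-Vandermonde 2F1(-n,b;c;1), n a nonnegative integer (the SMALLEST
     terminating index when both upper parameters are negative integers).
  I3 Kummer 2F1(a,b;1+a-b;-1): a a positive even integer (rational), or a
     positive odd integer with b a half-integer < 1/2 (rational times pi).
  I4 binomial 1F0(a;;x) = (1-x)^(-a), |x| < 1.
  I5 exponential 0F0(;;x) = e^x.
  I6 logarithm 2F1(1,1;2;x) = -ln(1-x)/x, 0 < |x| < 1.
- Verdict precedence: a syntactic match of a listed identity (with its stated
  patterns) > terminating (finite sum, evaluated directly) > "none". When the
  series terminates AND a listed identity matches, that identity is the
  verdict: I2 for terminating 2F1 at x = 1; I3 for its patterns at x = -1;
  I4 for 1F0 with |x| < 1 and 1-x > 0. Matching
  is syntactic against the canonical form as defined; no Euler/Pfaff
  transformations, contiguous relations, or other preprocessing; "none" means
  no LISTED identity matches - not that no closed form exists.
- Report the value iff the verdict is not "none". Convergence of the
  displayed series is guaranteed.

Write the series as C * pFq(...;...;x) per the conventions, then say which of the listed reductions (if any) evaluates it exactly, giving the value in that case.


Classification (C = 1): 2F1 with upper {1/8, 3/8}, lower {5/7}, argument x = -3/4. Verdict: none - at argument -3/4 the multisets {1/8, 3/8} ; {5/7} match no listed identity.

The tell: x = (-3/4) and the product of the first k integers (C = 1) is k!.
Step ratio: r(k) = (-3/4) * (k+1/8) (k+3/8) / [(k+5/7) (k+1)] - rational in k. x = (-3/4); t_0 = 1; negate the roots.


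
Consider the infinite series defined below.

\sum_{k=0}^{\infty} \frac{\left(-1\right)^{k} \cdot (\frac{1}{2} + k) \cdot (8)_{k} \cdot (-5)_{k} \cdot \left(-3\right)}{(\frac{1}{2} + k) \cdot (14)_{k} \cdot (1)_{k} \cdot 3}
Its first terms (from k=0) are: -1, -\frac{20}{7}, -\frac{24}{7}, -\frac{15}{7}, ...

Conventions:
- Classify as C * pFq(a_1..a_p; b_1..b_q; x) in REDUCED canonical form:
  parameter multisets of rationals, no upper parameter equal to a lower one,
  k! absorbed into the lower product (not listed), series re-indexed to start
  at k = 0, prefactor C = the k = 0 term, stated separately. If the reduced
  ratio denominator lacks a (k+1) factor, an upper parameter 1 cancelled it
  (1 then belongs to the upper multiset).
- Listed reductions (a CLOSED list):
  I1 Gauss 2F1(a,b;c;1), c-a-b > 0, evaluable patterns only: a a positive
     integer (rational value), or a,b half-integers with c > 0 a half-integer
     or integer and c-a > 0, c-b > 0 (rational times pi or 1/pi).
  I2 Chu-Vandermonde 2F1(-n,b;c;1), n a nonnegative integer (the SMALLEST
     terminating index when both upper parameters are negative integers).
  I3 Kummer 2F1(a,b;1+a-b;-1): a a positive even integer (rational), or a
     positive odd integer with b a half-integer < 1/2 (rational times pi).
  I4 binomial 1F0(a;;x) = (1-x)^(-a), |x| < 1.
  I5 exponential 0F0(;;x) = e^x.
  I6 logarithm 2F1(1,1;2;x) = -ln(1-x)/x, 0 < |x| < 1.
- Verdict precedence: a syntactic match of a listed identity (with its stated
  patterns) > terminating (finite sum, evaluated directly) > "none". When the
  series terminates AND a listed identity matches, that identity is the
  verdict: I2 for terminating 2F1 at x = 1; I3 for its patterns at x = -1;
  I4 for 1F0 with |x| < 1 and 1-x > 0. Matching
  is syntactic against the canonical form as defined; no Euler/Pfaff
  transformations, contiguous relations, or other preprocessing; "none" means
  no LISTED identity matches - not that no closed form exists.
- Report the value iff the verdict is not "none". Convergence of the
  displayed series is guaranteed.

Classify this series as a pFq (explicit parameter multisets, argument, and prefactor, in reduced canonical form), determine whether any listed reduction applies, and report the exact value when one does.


At argument -1: a 2F1 with upper {-5, 8}, lower {14}, scaled by C = -1. Verdict: Kummer (I3) fires (x = -1; c = 14 equals 1+a-b for upper {-5, 8}: listed pattern). Its exact value is -\frac{143}{14}.

Key observation: from the first term -1: k + 1/2 divides numerator and denominator alike; C = -1 after cancelling.
Consecutive-term ratio: r(k) = -1 * (k-5) (k+8) / [(k+14) (k+1)] - rational in k, leading ratio -1; with t_0 = -1, classification follows.


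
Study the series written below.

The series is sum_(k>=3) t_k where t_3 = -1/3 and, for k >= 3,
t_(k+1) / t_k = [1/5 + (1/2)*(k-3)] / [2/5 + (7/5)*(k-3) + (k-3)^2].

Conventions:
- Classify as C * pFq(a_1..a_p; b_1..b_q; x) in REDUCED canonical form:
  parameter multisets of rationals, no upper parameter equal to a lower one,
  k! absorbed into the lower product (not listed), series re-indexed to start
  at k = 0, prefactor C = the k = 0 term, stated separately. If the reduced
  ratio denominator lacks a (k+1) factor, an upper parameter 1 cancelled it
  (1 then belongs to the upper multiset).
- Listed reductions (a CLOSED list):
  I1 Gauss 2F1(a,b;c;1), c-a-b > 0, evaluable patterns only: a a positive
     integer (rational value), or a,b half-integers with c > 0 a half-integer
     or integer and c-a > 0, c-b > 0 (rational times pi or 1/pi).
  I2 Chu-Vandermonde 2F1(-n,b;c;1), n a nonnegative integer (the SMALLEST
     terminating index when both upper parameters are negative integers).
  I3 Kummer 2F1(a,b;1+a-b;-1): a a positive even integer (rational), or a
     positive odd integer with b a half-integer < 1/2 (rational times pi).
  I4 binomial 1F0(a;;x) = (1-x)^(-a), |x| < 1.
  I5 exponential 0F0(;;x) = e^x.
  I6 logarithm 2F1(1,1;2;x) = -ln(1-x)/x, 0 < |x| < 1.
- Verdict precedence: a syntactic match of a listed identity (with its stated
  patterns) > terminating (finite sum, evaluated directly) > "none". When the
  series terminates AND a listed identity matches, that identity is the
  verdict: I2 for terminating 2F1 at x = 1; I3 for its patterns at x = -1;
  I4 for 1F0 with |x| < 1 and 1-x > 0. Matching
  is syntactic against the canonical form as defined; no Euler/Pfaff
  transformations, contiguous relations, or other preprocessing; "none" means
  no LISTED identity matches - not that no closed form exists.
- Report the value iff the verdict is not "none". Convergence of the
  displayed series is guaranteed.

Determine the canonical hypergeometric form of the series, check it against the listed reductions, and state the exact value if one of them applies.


x = 1/2 here; the reduced form reads 0F0, upper {-}, lower {-}, C = -1/3. Verdict: exponential (I5) fires (the 0F0 exponential series at x = 1/2). Hence: (-1/3) * e^(1/2).

Key step: with t_0 = -1/3, the parameter 2/5 appears in both the upper and lower lists and cancels.
Adjacent-term ratio: r(k) = (1/2) * 1 / [(k+1)] - rational in k, leading ratio (1/2); with t_0 = -1/3, classification follows.


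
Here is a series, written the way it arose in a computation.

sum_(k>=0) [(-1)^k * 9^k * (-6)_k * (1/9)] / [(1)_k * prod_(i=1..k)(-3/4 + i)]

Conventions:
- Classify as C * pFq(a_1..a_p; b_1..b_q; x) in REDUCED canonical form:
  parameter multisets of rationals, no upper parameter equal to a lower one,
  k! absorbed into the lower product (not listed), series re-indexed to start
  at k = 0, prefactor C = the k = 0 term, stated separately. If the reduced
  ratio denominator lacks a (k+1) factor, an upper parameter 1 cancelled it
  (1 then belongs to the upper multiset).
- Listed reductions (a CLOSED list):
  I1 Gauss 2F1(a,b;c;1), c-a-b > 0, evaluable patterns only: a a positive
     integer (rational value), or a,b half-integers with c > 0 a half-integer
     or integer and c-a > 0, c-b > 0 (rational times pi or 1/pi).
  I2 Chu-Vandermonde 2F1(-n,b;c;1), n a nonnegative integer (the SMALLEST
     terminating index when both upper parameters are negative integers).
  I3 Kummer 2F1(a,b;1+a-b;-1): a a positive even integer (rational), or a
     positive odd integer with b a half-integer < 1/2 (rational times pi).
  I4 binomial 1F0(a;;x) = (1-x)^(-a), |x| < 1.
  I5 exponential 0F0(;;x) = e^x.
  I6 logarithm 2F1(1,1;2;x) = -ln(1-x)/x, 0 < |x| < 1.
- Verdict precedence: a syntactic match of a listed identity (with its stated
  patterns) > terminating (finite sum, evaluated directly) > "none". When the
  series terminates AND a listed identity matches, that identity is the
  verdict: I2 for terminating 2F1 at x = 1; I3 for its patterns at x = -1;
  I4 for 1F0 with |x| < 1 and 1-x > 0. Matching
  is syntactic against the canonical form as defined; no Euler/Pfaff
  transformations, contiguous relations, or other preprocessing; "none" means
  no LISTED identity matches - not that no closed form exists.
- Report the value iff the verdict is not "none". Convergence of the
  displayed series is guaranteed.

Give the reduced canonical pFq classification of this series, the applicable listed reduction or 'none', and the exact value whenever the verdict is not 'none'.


This is 1/9 * 1F1(-6; 1/4; -9) in reduced canonical form. Verdict: terminating. (-6)_k vanishes past k = 6, leaving a 7-term sum, computed directly. Exact value: 888066031/69615.

Key observation: t_0 being 1/9, the (-1)^k factor (C = 1/9) folds into the argument's sign.
Step ratio: r(k) = (-9) * (k-6) / [(k+1/4) (k+1)] ; factor over Q: parameters, x = (-9), and C = 1/9.


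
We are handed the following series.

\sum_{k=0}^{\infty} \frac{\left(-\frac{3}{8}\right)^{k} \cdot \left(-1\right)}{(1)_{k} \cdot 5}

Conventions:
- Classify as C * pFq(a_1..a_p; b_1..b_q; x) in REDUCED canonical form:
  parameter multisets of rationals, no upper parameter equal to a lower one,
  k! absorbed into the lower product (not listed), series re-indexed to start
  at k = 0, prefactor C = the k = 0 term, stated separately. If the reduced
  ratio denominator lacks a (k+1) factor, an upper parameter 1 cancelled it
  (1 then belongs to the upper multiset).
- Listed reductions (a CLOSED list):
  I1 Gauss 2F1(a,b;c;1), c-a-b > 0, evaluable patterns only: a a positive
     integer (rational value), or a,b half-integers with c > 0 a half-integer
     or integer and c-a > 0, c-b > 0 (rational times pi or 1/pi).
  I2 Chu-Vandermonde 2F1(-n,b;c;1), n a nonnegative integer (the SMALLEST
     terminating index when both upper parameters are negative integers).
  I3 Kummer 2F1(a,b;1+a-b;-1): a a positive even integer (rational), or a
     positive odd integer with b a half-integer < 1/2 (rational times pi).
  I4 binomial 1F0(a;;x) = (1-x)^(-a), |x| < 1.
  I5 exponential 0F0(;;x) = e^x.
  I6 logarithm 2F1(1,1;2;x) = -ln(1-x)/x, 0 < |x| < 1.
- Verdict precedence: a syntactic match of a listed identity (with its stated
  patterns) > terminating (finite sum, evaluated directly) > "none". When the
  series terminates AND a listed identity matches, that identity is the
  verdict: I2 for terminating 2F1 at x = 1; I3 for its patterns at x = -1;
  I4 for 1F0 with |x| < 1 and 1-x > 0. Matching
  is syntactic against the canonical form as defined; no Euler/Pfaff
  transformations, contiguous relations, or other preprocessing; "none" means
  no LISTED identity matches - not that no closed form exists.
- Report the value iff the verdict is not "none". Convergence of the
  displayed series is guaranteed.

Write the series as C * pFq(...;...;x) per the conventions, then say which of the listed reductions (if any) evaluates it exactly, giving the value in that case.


Reduced: x = -\frac{3}{8}, 0F0, upper = {-}, lower = {-}, C = -\frac{1}{5}. Verdict: the I5 exponential reduction applies (the 0F0 exponential series at x = -\frac{3}{8}). Sum: \left(-\frac{1}{5}\right) \cdot e^{-\frac{3}{8}}.

First insight: t_0 being -\frac{1}{5}, the constant factors (prefactor -1/5) combine into one prefactor.
Adjacent-term ratio: r(k) = -\frac{3}{8} * 1 / [(k+1)] - rational; roots negated = parameters, x = -\frac{3}{8}, C = -\frac{1}{5}.


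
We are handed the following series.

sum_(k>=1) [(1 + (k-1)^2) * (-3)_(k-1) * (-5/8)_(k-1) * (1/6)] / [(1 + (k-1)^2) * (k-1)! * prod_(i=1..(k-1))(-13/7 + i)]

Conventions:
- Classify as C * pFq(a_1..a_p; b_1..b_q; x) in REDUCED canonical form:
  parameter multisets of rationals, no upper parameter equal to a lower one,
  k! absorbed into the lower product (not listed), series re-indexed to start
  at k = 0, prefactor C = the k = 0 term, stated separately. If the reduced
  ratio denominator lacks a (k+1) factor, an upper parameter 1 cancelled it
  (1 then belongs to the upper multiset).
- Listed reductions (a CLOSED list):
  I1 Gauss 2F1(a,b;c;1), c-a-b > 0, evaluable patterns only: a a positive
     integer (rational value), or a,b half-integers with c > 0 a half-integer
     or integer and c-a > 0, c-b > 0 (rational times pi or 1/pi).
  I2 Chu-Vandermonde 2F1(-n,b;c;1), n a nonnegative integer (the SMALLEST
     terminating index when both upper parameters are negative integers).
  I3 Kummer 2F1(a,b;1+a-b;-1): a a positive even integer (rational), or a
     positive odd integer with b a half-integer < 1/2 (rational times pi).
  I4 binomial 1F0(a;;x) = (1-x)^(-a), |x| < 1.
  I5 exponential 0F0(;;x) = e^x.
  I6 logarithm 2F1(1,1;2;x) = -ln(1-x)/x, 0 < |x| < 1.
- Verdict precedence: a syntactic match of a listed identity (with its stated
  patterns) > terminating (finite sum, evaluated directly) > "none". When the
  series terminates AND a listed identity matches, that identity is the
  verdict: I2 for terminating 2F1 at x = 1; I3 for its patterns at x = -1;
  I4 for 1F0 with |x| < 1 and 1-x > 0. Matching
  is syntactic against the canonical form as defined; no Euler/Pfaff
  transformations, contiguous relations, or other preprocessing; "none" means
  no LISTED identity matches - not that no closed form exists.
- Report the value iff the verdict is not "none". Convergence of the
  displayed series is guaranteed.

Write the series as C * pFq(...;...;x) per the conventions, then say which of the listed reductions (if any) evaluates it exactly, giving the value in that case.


Canonical form: C = 1/6 times 2F1 with upper {-3, -5/8}, lower {-6/7}, x = 1. Verdict at x = 1: the Chu-Vandermonde identity I2 matches (terminating 2F1 at x = 1 with n = 3, b = -5/8, c = -6/7). Hence: 6149/16384.

Structural cue: t_0 = 1/6 here, and striking the common factor k^2 + 1 reduces the term (prefactor 1/6).
Term ratio: r(k) = 1 * (k-3) (k-5/8) / [(k-6/7) (k+1)] - rational; roots negated = parameters, x = 1, C = 1/6.


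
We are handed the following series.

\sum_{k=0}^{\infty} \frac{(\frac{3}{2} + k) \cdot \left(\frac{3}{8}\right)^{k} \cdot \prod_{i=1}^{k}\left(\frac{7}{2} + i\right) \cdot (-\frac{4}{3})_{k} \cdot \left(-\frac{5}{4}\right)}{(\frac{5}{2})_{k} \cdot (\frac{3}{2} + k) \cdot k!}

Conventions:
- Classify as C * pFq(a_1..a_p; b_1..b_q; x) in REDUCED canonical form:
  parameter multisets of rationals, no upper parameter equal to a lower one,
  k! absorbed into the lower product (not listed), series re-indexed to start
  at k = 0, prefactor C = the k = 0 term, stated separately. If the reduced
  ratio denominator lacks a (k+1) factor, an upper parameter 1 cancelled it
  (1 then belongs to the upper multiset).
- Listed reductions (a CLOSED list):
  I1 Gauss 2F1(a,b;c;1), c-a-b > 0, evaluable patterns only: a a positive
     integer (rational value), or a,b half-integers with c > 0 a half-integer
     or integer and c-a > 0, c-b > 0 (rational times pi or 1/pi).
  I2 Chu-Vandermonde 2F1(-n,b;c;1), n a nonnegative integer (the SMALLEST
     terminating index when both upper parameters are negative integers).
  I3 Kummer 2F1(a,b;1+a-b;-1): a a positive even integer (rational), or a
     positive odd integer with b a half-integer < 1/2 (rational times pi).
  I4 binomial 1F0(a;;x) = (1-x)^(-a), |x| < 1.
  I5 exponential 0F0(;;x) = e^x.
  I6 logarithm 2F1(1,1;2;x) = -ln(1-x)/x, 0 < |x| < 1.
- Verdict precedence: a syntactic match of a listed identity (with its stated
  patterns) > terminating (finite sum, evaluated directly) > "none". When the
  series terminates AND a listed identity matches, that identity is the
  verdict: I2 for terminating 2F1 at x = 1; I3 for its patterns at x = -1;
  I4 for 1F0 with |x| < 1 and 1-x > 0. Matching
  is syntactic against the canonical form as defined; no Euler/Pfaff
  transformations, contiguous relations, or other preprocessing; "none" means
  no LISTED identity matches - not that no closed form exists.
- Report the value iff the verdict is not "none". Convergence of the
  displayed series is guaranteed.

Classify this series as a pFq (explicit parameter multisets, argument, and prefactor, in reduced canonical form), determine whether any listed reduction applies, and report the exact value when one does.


First insight: with t_0 = -\frac{5}{4}, the running product (C = -5/4, x = 3/8) telescopes to a rising factorial.
Step ratio: r(k) = \frac{3}{8} * (k-\frac{4}{3}) (k+\frac{9}{2}) / [(k+\frac{5}{2}) (k+1)] - rational; roots negated = parameters, x = \frac{3}{8}, C = -\frac{5}{4}.

x = \frac{3}{8} here; the reduced form reads 2F1, upper {-\frac{4}{3}, \frac{9}{2}}, lower {\frac{5}{2}}, C = -\frac{5}{4}. Verdict: none. No listed pattern accepts 2F1(-\frac{4}{3}, \frac{9}{2}; \frac{5}{2}; \frac{3}{8}).


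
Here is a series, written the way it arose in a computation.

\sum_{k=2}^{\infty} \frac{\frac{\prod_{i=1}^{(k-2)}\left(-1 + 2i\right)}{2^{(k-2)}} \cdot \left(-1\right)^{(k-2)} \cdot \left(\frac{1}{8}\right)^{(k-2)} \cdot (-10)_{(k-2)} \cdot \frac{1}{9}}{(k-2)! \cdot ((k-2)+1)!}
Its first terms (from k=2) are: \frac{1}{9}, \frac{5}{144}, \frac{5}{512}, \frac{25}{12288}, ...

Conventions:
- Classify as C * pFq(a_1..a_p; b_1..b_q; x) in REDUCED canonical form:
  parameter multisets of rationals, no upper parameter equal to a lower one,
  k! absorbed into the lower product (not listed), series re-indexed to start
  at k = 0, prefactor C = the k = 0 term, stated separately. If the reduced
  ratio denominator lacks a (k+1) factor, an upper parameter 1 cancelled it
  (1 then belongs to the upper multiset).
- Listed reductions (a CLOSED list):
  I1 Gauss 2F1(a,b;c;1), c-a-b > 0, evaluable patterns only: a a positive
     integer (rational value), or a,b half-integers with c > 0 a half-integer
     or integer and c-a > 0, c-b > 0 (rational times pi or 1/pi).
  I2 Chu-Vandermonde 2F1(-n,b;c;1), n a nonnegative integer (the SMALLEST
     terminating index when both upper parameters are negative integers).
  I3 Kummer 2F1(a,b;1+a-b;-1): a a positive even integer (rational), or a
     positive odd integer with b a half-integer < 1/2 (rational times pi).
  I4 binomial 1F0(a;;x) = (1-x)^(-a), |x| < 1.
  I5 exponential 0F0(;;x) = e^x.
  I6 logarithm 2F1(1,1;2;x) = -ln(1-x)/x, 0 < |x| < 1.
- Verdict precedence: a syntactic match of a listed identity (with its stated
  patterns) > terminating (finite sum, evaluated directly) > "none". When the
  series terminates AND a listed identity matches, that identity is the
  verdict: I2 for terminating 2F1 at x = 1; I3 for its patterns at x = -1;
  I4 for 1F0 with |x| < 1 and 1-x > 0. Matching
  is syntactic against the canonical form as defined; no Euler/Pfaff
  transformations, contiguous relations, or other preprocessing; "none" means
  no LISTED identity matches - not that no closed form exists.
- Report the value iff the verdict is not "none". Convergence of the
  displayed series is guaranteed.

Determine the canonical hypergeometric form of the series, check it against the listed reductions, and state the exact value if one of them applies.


Classification (C = \frac{1}{9}): 2F1 with upper {-10, \frac{1}{2}}, lower {2}, argument x = -\frac{1}{8}. Verdict: terminating - upper -10 stops the sum at k = 10; the 11 terms are added exactly. Hence: \frac{133404856601069}{844424930131968}.

First insight: t_0 = \frac{1}{9} here, and the odd product 1*3*...*(2k-1) (C = 1/9, x = -1/8) is 2^k (1/2)_k.
Step ratio: r(k) = -\frac{1}{8} * (k-10) (k+\frac{1}{2}) / [(k+2) (k+1)] - rational in k, leading ratio -\frac{1}{8}; with t_0 = \frac{1}{9}, classification follows.


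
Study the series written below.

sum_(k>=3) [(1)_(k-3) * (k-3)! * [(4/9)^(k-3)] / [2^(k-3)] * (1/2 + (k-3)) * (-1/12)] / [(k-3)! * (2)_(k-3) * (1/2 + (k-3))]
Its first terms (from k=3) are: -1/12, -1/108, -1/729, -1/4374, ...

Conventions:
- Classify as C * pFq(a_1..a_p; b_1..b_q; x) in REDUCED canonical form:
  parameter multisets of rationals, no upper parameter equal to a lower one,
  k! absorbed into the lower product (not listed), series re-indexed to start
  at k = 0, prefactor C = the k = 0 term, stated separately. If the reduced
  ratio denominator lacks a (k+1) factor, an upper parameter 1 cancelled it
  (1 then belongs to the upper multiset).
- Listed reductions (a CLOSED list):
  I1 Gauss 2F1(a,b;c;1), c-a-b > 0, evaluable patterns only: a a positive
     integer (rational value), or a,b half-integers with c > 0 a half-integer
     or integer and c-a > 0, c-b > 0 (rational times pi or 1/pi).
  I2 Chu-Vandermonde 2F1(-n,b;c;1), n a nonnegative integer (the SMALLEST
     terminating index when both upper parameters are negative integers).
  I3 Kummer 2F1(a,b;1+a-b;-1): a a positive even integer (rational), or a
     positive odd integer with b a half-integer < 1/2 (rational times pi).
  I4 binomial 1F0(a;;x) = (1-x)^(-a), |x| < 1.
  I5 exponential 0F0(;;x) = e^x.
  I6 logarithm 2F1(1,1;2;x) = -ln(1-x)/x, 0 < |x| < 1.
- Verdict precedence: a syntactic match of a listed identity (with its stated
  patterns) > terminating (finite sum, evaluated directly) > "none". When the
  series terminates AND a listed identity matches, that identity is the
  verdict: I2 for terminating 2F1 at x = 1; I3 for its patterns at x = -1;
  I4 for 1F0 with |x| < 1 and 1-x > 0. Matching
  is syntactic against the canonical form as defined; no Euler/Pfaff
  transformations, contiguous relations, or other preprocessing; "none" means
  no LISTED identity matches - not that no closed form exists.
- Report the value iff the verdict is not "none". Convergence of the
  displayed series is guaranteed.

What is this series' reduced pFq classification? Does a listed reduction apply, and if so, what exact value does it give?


With C = -1/12: the canonical form is 2F1(1, 1; 2; 2/9). Verdict at x = 2/9: the logarithmic series (I6) matches (the logarithm: parameters (1,1;2), x = 2/9). Value: (3/8) * ln(7/9).

The tell: with t_0 = -1/12, the two k-th powers (C = -1/12) combine into one argument.
Consecutive-term ratio: r(k) = (2/9) * (k+1) (k+1) / [(k+2) (k+1)] ; factor over Q: parameters, x = (2/9), and C = -1/12.


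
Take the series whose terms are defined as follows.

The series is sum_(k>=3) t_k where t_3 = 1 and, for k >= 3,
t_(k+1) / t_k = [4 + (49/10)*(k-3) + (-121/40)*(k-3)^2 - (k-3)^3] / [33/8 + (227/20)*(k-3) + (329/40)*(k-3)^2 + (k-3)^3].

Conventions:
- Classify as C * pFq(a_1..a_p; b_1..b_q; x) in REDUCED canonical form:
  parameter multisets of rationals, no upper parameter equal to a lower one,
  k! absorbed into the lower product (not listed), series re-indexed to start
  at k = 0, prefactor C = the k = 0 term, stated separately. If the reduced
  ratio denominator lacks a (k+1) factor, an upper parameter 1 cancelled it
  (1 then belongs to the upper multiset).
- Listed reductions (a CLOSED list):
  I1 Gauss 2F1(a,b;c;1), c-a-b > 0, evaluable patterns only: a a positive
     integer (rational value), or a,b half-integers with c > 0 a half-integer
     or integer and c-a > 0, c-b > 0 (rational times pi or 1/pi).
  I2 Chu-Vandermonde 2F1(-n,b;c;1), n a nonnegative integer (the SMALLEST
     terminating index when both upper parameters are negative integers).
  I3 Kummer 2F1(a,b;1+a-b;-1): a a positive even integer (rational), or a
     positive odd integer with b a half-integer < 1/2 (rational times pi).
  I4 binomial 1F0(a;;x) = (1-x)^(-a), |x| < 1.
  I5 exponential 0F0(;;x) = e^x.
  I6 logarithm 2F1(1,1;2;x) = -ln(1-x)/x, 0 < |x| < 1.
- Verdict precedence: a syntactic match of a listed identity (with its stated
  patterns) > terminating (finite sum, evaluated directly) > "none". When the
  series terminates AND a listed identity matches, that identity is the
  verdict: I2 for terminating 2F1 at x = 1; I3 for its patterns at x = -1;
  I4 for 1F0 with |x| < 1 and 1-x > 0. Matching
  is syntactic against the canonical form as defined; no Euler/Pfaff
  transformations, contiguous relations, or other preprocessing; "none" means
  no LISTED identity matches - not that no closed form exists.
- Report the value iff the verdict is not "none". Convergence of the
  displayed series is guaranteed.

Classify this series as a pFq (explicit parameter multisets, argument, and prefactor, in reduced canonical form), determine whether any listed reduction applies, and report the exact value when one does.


Key observation: from the first term 1: the parameter 5/8 appears in both the upper and lower lists and cancels.
Term ratio: r(k) = (-1) * (k-8/5) (k+4) / [(k+33/5) (k+1)] - rational in k. x = (-1); t_0 = 1; negate the roots.

With C = 1: the canonical form is 2F1(-8/5, 4; 33/5; -1). Verdict: this is Kummer's theorem (I3) (x = -1; c = 33/5 equals 1+a-b for upper {-8/5, 4}: listed pattern). Its exact value is 161/75.


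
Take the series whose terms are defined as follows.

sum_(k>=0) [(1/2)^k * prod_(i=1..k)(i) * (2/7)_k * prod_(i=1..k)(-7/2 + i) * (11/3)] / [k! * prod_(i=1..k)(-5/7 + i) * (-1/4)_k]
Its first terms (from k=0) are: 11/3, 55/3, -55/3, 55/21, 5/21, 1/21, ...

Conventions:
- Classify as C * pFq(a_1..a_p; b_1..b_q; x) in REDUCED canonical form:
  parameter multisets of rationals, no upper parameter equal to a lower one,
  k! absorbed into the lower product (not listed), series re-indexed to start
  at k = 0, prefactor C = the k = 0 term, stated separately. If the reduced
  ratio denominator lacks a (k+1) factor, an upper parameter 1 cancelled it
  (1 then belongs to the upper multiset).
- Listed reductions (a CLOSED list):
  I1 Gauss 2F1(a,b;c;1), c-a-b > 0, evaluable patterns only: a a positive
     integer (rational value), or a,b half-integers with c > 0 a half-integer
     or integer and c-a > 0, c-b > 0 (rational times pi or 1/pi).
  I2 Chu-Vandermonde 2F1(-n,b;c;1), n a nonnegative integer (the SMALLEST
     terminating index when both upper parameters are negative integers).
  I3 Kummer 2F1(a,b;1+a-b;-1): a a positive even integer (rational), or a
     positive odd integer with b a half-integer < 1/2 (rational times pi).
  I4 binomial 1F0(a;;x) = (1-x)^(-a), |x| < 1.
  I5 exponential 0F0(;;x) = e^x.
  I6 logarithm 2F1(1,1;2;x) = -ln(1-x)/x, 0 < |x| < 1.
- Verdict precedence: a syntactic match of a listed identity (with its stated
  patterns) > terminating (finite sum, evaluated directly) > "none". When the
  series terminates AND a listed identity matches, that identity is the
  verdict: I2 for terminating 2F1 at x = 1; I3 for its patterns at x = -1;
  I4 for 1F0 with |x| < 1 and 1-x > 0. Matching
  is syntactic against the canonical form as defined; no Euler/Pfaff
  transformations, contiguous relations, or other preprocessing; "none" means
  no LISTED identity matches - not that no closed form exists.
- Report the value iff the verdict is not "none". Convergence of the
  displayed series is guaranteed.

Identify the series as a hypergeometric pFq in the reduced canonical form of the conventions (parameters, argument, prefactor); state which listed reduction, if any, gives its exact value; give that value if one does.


With C = 11/3: the canonical form is 2F1(-5/2, 1; -1/4; 1/2). Verdict: none. No listed pattern accepts 2F1(-5/2, 1; -1/4; 1/2).

First insight: from the first term 11/3: the running product (C = 11/3) telescopes to a rising factorial.
Ratio: r(k) = (1/2) * (k-5/2) (k+1) / [(k-1/4) (k+1)] - rational; roots negated = parameters, x = (1/2), C = 11/3.


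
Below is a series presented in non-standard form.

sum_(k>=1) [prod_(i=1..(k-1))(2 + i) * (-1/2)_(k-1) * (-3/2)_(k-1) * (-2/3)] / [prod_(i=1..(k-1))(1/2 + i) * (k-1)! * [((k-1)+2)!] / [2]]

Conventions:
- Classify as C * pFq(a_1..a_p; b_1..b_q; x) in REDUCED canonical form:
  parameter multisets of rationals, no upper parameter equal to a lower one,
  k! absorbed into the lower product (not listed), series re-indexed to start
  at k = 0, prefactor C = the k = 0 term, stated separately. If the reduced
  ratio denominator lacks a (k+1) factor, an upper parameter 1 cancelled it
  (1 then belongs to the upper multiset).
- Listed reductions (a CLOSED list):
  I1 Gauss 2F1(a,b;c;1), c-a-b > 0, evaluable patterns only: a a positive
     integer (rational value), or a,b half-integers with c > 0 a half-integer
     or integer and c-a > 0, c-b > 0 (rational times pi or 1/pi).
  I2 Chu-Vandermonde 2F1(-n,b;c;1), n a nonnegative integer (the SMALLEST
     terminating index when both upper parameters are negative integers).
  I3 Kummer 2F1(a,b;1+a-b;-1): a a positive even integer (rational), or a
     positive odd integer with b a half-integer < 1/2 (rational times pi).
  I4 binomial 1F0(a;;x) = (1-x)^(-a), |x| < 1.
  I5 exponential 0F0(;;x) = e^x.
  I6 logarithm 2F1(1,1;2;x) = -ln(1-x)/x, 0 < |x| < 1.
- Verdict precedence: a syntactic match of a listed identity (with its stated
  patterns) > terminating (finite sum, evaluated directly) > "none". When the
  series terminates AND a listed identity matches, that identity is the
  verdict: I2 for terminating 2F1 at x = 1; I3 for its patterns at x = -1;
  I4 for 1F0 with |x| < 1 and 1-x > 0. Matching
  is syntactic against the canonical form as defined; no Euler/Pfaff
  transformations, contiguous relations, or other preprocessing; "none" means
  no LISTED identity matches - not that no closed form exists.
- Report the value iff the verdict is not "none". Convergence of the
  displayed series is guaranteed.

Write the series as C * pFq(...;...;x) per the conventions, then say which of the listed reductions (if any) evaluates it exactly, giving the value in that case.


At argument 1: a 2F1 with upper {-3/2, -1/2}, lower {3/2}, scaled by C = -2/3. Verdict (x = 1): Gauss (I1, half-integer pattern) applies (x = 1; upper {-3/2, -1/2} half-integers, c = 3/2 in the evaluable pattern). Sum: (-5/16) * pi.

First insight: x = 1 and the parameter 3 appears in both the upper and lower lists and cancels.
Step ratio: r(k) = 1 * (k-3/2) (k-1/2) / [(k+3/2) (k+1)] - rational in k. x = 1; t_0 = -2/3; negate the roots.
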